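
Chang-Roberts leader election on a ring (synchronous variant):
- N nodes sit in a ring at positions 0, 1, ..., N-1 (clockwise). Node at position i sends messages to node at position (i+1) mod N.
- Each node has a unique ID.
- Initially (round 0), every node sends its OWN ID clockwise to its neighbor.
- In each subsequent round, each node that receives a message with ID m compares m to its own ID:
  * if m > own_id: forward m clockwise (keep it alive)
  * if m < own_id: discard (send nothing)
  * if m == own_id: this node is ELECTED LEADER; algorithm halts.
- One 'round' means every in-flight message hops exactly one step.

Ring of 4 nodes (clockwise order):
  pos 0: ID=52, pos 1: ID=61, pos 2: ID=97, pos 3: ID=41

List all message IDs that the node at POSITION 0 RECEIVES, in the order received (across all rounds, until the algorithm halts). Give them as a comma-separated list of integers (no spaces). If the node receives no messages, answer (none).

Round 1: pos1(id61) recv 52: drop; pos2(id97) recv 61: drop; pos3(id41) recv 97: fwd; pos0(id52) recv 41: drop
Round 2: pos0(id52) recv 97: fwd
Round 3: pos1(id61) recv 97: fwd
Round 4: pos2(id97) recv 97: ELECTED

Answer: 41,97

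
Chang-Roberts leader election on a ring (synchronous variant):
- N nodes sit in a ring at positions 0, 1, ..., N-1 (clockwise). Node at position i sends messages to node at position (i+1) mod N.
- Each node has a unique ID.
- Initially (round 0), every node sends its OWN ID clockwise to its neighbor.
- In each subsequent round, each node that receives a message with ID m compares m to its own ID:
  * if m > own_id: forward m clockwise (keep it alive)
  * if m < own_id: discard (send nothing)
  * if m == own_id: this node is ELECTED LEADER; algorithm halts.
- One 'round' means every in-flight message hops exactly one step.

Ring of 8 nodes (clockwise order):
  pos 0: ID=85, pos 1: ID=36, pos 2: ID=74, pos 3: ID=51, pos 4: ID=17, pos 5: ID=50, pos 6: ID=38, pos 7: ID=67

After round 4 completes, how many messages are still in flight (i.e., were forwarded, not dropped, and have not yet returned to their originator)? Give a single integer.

Answer: 2

Derivation:
Round 1: pos1(id36) recv 85: fwd; pos2(id74) recv 36: drop; pos3(id51) recv 74: fwd; pos4(id17) recv 51: fwd; pos5(id50) recv 17: drop; pos6(id38) recv 50: fwd; pos7(id67) recv 38: drop; pos0(id85) recv 67: drop
Round 2: pos2(id74) recv 85: fwd; pos4(id17) recv 74: fwd; pos5(id50) recv 51: fwd; pos7(id67) recv 50: drop
Round 3: pos3(id51) recv 85: fwd; pos5(id50) recv 74: fwd; pos6(id38) recv 51: fwd
Round 4: pos4(id17) recv 85: fwd; pos6(id38) recv 74: fwd; pos7(id67) recv 51: drop
After round 4: 2 messages still in flight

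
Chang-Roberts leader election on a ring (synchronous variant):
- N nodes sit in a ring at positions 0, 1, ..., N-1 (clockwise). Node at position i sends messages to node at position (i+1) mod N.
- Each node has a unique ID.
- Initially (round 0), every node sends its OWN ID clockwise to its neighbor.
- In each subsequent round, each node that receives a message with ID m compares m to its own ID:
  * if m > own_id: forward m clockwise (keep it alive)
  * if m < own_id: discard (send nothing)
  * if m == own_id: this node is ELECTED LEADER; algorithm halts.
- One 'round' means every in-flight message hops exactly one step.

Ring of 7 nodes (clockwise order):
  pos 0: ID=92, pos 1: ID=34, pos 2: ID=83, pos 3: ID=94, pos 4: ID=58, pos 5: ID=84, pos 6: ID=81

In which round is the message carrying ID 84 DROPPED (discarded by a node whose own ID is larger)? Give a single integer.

Answer: 2

Derivation:
Round 1: pos1(id34) recv 92: fwd; pos2(id83) recv 34: drop; pos3(id94) recv 83: drop; pos4(id58) recv 94: fwd; pos5(id84) recv 58: drop; pos6(id81) recv 84: fwd; pos0(id92) recv 81: drop
Round 2: pos2(id83) recv 92: fwd; pos5(id84) recv 94: fwd; pos0(id92) recv 84: drop
Round 3: pos3(id94) recv 92: drop; pos6(id81) recv 94: fwd
Round 4: pos0(id92) recv 94: fwd
Round 5: pos1(id34) recv 94: fwd
Round 6: pos2(id83) recv 94: fwd
Round 7: pos3(id94) recv 94: ELECTED
Message ID 84 originates at pos 5; dropped at pos 0 in round 2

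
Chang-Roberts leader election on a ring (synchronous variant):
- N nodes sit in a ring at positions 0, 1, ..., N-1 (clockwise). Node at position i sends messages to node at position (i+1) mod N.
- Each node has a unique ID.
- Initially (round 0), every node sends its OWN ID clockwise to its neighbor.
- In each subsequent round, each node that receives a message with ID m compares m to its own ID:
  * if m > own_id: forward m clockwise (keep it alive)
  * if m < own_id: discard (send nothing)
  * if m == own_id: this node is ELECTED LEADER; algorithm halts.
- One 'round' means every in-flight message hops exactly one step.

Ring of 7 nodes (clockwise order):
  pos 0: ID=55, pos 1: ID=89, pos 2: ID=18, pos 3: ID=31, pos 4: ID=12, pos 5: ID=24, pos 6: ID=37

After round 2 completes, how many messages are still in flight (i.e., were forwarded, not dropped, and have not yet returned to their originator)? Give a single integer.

Answer: 2

Derivation:
Round 1: pos1(id89) recv 55: drop; pos2(id18) recv 89: fwd; pos3(id31) recv 18: drop; pos4(id12) recv 31: fwd; pos5(id24) recv 12: drop; pos6(id37) recv 24: drop; pos0(id55) recv 37: drop
Round 2: pos3(id31) recv 89: fwd; pos5(id24) recv 31: fwd
After round 2: 2 messages still in flight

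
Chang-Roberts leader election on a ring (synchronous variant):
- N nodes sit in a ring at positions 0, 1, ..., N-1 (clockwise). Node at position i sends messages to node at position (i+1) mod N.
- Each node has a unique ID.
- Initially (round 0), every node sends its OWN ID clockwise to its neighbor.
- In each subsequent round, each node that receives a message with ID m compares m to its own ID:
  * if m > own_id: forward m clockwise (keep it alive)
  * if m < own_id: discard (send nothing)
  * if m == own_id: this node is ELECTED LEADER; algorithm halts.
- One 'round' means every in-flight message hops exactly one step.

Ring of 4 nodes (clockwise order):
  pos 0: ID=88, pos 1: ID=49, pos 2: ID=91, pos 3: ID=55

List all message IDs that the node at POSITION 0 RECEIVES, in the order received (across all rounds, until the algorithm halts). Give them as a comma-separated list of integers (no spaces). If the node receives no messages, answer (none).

Answer: 55,91

Derivation:
Round 1: pos1(id49) recv 88: fwd; pos2(id91) recv 49: drop; pos3(id55) recv 91: fwd; pos0(id88) recv 55: drop
Round 2: pos2(id91) recv 88: drop; pos0(id88) recv 91: fwd
Round 3: pos1(id49) recv 91: fwd
Round 4: pos2(id91) recv 91: ELECTED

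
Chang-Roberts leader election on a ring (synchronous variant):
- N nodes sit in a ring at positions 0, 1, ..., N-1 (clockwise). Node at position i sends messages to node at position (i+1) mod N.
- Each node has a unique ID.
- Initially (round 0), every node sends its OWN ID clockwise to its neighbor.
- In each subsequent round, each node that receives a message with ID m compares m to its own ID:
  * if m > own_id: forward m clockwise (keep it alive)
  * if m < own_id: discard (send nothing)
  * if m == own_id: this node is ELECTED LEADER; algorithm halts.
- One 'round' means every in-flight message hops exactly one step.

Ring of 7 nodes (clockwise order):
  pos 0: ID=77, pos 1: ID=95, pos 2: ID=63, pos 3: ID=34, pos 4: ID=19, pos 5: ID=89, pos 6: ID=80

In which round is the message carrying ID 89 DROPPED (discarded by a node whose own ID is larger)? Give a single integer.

Answer: 3

Derivation:
Round 1: pos1(id95) recv 77: drop; pos2(id63) recv 95: fwd; pos3(id34) recv 63: fwd; pos4(id19) recv 34: fwd; pos5(id89) recv 19: drop; pos6(id80) recv 89: fwd; pos0(id77) recv 80: fwd
Round 2: pos3(id34) recv 95: fwd; pos4(id19) recv 63: fwd; pos5(id89) recv 34: drop; pos0(id77) recv 89: fwd; pos1(id95) recv 80: drop
Round 3: pos4(id19) recv 95: fwd; pos5(id89) recv 63: drop; pos1(id95) recv 89: drop
Round 4: pos5(id89) recv 95: fwd
Round 5: pos6(id80) recv 95: fwd
Round 6: pos0(id77) recv 95: fwd
Round 7: pos1(id95) recv 95: ELECTED
Message ID 89 originates at pos 5; dropped at pos 1 in round 3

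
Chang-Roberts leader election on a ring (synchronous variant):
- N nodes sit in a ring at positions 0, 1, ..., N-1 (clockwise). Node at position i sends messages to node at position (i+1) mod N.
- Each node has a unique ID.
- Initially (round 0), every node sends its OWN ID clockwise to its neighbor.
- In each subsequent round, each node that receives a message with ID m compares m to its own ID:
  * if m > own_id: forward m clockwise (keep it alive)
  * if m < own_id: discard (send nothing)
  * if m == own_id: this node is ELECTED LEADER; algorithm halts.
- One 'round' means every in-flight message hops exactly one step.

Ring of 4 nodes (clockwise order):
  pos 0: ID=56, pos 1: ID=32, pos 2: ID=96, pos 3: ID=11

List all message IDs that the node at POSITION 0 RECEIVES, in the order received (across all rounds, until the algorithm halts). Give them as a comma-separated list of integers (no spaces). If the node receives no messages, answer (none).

Round 1: pos1(id32) recv 56: fwd; pos2(id96) recv 32: drop; pos3(id11) recv 96: fwd; pos0(id56) recv 11: drop
Round 2: pos2(id96) recv 56: drop; pos0(id56) recv 96: fwd
Round 3: pos1(id32) recv 96: fwd
Round 4: pos2(id96) recv 96: ELECTED

Answer: 11,96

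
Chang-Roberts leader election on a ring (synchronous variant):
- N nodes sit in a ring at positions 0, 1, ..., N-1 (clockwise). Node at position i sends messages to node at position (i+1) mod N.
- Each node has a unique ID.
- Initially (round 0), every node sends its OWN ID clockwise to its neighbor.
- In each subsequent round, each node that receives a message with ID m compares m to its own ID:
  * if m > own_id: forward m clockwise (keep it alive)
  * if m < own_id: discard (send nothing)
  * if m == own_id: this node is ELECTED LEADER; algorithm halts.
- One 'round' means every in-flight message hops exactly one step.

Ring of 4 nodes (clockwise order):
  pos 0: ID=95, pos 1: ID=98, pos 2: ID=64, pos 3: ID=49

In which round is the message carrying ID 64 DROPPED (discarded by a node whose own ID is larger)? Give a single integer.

Answer: 2

Derivation:
Round 1: pos1(id98) recv 95: drop; pos2(id64) recv 98: fwd; pos3(id49) recv 64: fwd; pos0(id95) recv 49: drop
Round 2: pos3(id49) recv 98: fwd; pos0(id95) recv 64: drop
Round 3: pos0(id95) recv 98: fwd
Round 4: pos1(id98) recv 98: ELECTED
Message ID 64 originates at pos 2; dropped at pos 0 in round 2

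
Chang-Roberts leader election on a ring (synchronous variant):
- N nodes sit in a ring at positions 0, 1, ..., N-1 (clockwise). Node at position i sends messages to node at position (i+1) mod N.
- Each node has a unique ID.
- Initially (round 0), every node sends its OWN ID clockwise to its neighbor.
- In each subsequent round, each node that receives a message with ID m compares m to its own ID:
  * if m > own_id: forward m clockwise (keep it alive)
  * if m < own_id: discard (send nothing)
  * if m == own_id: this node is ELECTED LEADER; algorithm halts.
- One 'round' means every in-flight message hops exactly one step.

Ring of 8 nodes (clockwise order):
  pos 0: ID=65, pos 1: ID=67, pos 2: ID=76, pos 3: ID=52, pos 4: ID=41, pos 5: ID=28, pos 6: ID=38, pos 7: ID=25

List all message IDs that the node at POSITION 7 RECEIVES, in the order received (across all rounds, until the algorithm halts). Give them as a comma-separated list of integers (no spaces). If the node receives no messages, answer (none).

Answer: 38,41,52,76

Derivation:
Round 1: pos1(id67) recv 65: drop; pos2(id76) recv 67: drop; pos3(id52) recv 76: fwd; pos4(id41) recv 52: fwd; pos5(id28) recv 41: fwd; pos6(id38) recv 28: drop; pos7(id25) recv 38: fwd; pos0(id65) recv 25: drop
Round 2: pos4(id41) recv 76: fwd; pos5(id28) recv 52: fwd; pos6(id38) recv 41: fwd; pos0(id65) recv 38: drop
Round 3: pos5(id28) recv 76: fwd; pos6(id38) recv 52: fwd; pos7(id25) recv 41: fwd
Round 4: pos6(id38) recv 76: fwd; pos7(id25) recv 52: fwd; pos0(id65) recv 41: drop
Round 5: pos7(id25) recv 76: fwd; pos0(id65) recv 52: drop
Round 6: pos0(id65) recv 76: fwd
Round 7: pos1(id67) recv 76: fwd
Round 8: pos2(id76) recv 76: ELECTED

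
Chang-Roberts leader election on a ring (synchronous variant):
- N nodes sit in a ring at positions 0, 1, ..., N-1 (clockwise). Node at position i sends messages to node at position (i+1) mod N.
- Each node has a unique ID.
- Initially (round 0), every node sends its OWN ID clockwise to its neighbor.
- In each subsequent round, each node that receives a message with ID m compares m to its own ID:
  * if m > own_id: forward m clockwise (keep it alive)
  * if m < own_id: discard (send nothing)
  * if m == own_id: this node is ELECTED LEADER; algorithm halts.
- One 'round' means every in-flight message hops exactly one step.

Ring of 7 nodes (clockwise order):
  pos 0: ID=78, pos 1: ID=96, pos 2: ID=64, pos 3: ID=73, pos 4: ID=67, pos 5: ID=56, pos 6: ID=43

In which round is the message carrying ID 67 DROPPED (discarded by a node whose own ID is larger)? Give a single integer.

Answer: 3

Derivation:
Round 1: pos1(id96) recv 78: drop; pos2(id64) recv 96: fwd; pos3(id73) recv 64: drop; pos4(id67) recv 73: fwd; pos5(id56) recv 67: fwd; pos6(id43) recv 56: fwd; pos0(id78) recv 43: drop
Round 2: pos3(id73) recv 96: fwd; pos5(id56) recv 73: fwd; pos6(id43) recv 67: fwd; pos0(id78) recv 56: drop
Round 3: pos4(id67) recv 96: fwd; pos6(id43) recv 73: fwd; pos0(id78) recv 67: drop
Round 4: pos5(id56) recv 96: fwd; pos0(id78) recv 73: drop
Round 5: pos6(id43) recv 96: fwd
Round 6: pos0(id78) recv 96: fwd
Round 7: pos1(id96) recv 96: ELECTED
Message ID 67 originates at pos 4; dropped at pos 0 in round 3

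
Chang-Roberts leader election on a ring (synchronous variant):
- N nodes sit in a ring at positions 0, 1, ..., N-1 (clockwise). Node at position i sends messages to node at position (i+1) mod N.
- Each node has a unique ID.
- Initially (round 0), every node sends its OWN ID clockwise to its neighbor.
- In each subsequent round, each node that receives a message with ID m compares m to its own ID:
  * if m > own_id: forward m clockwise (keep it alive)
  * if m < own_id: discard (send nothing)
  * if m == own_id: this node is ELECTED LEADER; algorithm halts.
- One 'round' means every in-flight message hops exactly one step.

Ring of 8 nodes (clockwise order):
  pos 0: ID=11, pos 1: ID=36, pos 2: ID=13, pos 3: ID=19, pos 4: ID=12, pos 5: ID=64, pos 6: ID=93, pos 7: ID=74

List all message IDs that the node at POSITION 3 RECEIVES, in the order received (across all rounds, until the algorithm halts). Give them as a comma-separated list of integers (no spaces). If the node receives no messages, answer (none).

Round 1: pos1(id36) recv 11: drop; pos2(id13) recv 36: fwd; pos3(id19) recv 13: drop; pos4(id12) recv 19: fwd; pos5(id64) recv 12: drop; pos6(id93) recv 64: drop; pos7(id74) recv 93: fwd; pos0(id11) recv 74: fwd
Round 2: pos3(id19) recv 36: fwd; pos5(id64) recv 19: drop; pos0(id11) recv 93: fwd; pos1(id36) recv 74: fwd
Round 3: pos4(id12) recv 36: fwd; pos1(id36) recv 93: fwd; pos2(id13) recv 74: fwd
Round 4: pos5(id64) recv 36: drop; pos2(id13) recv 93: fwd; pos3(id19) recv 74: fwd
Round 5: pos3(id19) recv 93: fwd; pos4(id12) recv 74: fwd
Round 6: pos4(id12) recv 93: fwd; pos5(id64) recv 74: fwd
Round 7: pos5(id64) recv 93: fwd; pos6(id93) recv 74: drop
Round 8: pos6(id93) recv 93: ELECTED

Answer: 13,36,74,93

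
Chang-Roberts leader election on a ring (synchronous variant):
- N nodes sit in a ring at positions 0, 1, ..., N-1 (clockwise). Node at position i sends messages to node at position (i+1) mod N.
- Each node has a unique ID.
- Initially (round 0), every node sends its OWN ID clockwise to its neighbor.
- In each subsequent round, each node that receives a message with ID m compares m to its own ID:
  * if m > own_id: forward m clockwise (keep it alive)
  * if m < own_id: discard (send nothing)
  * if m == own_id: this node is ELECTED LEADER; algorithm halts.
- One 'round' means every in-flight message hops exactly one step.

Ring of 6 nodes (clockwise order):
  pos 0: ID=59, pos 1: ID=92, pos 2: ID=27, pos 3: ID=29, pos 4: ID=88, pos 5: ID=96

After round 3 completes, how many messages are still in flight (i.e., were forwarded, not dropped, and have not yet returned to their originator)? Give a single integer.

Round 1: pos1(id92) recv 59: drop; pos2(id27) recv 92: fwd; pos3(id29) recv 27: drop; pos4(id88) recv 29: drop; pos5(id96) recv 88: drop; pos0(id59) recv 96: fwd
Round 2: pos3(id29) recv 92: fwd; pos1(id92) recv 96: fwd
Round 3: pos4(id88) recv 92: fwd; pos2(id27) recv 96: fwd
After round 3: 2 messages still in flight

Answer: 2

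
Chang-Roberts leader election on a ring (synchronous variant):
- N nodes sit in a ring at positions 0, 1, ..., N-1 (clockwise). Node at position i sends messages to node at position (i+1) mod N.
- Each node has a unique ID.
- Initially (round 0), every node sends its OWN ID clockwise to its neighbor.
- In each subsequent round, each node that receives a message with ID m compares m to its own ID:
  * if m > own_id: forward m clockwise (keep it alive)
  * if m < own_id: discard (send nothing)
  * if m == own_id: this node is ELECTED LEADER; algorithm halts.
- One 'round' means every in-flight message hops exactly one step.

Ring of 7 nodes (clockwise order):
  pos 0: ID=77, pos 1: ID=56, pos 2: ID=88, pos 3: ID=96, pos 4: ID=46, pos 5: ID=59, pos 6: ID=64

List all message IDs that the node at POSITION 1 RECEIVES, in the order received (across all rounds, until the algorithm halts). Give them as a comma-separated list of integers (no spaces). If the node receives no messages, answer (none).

Round 1: pos1(id56) recv 77: fwd; pos2(id88) recv 56: drop; pos3(id96) recv 88: drop; pos4(id46) recv 96: fwd; pos5(id59) recv 46: drop; pos6(id64) recv 59: drop; pos0(id77) recv 64: drop
Round 2: pos2(id88) recv 77: drop; pos5(id59) recv 96: fwd
Round 3: pos6(id64) recv 96: fwd
Round 4: pos0(id77) recv 96: fwd
Round 5: pos1(id56) recv 96: fwd
Round 6: pos2(id88) recv 96: fwd
Round 7: pos3(id96) recv 96: ELECTED

Answer: 77,96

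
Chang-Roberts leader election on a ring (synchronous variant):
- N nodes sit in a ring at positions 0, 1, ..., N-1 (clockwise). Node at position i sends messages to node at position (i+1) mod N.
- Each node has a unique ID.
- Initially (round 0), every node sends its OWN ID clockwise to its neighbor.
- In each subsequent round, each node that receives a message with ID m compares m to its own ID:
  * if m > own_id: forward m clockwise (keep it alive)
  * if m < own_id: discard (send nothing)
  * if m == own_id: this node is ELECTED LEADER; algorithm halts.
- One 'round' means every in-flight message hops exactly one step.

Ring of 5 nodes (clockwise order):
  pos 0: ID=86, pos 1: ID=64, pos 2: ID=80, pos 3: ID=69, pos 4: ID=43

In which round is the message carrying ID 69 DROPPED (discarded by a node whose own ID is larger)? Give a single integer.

Answer: 2

Derivation:
Round 1: pos1(id64) recv 86: fwd; pos2(id80) recv 64: drop; pos3(id69) recv 80: fwd; pos4(id43) recv 69: fwd; pos0(id86) recv 43: drop
Round 2: pos2(id80) recv 86: fwd; pos4(id43) recv 80: fwd; pos0(id86) recv 69: drop
Round 3: pos3(id69) recv 86: fwd; pos0(id86) recv 80: drop
Round 4: pos4(id43) recv 86: fwd
Round 5: pos0(id86) recv 86: ELECTED
Message ID 69 originates at pos 3; dropped at pos 0 in round 2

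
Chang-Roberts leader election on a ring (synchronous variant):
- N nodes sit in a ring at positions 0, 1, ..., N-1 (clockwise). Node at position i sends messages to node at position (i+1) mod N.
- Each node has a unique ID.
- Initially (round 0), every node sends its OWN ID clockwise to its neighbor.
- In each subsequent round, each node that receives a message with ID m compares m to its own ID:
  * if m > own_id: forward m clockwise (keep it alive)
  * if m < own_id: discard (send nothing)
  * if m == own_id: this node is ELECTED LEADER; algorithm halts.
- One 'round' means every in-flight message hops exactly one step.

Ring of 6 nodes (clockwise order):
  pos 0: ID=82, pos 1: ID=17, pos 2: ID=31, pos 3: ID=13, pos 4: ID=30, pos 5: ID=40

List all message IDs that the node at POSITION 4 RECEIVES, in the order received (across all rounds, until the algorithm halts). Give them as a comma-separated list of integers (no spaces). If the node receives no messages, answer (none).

Answer: 13,31,82

Derivation:
Round 1: pos1(id17) recv 82: fwd; pos2(id31) recv 17: drop; pos3(id13) recv 31: fwd; pos4(id30) recv 13: drop; pos5(id40) recv 30: drop; pos0(id82) recv 40: drop
Round 2: pos2(id31) recv 82: fwd; pos4(id30) recv 31: fwd
Round 3: pos3(id13) recv 82: fwd; pos5(id40) recv 31: drop
Round 4: pos4(id30) recv 82: fwd
Round 5: pos5(id40) recv 82: fwd
Round 6: pos0(id82) recv 82: ELECTED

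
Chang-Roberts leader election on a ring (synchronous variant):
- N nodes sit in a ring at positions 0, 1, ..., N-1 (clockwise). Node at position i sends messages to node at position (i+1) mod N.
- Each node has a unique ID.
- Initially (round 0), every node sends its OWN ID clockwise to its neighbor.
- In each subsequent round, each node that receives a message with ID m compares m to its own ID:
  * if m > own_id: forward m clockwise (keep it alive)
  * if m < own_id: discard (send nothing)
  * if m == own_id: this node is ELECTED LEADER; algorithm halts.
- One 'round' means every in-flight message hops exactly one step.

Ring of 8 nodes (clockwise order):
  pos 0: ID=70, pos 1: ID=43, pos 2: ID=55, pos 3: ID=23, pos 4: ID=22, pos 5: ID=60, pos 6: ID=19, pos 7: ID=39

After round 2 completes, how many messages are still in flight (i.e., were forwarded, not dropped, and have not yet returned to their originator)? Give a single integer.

Round 1: pos1(id43) recv 70: fwd; pos2(id55) recv 43: drop; pos3(id23) recv 55: fwd; pos4(id22) recv 23: fwd; pos5(id60) recv 22: drop; pos6(id19) recv 60: fwd; pos7(id39) recv 19: drop; pos0(id70) recv 39: drop
Round 2: pos2(id55) recv 70: fwd; pos4(id22) recv 55: fwd; pos5(id60) recv 23: drop; pos7(id39) recv 60: fwd
After round 2: 3 messages still in flight

Answer: 3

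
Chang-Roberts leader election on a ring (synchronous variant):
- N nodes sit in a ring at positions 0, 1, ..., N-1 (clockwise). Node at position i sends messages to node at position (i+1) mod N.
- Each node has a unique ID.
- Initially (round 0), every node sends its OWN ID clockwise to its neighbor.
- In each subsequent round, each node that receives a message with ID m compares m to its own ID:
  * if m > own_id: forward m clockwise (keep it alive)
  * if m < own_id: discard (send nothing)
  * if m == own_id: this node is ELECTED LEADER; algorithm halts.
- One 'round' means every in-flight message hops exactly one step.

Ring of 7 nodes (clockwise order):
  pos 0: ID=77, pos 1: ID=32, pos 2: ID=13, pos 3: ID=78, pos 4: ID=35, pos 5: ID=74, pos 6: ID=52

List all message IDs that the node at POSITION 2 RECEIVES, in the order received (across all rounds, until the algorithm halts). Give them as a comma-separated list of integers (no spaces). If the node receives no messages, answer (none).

Answer: 32,77,78

Derivation:
Round 1: pos1(id32) recv 77: fwd; pos2(id13) recv 32: fwd; pos3(id78) recv 13: drop; pos4(id35) recv 78: fwd; pos5(id74) recv 35: drop; pos6(id52) recv 74: fwd; pos0(id77) recv 52: drop
Round 2: pos2(id13) recv 77: fwd; pos3(id78) recv 32: drop; pos5(id74) recv 78: fwd; pos0(id77) recv 74: drop
Round 3: pos3(id78) recv 77: drop; pos6(id52) recv 78: fwd
Round 4: pos0(id77) recv 78: fwd
Round 5: pos1(id32) recv 78: fwd
Round 6: pos2(id13) recv 78: fwd
Round 7: pos3(id78) recv 78: ELECTED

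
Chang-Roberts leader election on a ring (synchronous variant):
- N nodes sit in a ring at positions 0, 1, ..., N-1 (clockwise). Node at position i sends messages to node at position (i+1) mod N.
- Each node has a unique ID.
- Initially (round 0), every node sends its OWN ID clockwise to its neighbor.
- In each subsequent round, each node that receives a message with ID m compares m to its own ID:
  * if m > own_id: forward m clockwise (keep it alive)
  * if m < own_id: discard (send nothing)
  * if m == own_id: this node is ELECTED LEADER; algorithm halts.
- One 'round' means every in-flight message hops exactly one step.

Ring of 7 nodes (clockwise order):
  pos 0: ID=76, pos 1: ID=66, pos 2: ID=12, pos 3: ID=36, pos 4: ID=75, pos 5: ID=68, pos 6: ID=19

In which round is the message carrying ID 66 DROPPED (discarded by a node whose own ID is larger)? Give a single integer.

Round 1: pos1(id66) recv 76: fwd; pos2(id12) recv 66: fwd; pos3(id36) recv 12: drop; pos4(id75) recv 36: drop; pos5(id68) recv 75: fwd; pos6(id19) recv 68: fwd; pos0(id76) recv 19: drop
Round 2: pos2(id12) recv 76: fwd; pos3(id36) recv 66: fwd; pos6(id19) recv 75: fwd; pos0(id76) recv 68: drop
Round 3: pos3(id36) recv 76: fwd; pos4(id75) recv 66: drop; pos0(id76) recv 75: drop
Round 4: pos4(id75) recv 76: fwd
Round 5: pos5(id68) recv 76: fwd
Round 6: pos6(id19) recv 76: fwd
Round 7: pos0(id76) recv 76: ELECTED
Message ID 66 originates at pos 1; dropped at pos 4 in round 3

Answer: 3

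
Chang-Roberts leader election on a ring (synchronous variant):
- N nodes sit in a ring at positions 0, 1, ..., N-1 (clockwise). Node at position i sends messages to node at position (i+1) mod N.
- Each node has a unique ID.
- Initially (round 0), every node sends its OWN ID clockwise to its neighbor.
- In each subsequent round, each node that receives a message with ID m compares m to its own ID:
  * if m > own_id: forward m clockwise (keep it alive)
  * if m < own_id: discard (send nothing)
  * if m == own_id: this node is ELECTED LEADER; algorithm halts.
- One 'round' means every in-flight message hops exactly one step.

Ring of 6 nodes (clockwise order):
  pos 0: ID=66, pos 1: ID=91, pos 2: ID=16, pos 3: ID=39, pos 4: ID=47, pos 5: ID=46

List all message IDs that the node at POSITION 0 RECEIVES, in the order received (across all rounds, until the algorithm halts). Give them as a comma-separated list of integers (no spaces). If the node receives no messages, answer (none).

Answer: 46,47,91

Derivation:
Round 1: pos1(id91) recv 66: drop; pos2(id16) recv 91: fwd; pos3(id39) recv 16: drop; pos4(id47) recv 39: drop; pos5(id46) recv 47: fwd; pos0(id66) recv 46: drop
Round 2: pos3(id39) recv 91: fwd; pos0(id66) recv 47: drop
Round 3: pos4(id47) recv 91: fwd
Round 4: pos5(id46) recv 91: fwd
Round 5: pos0(id66) recv 91: fwd
Round 6: pos1(id91) recv 91: ELECTED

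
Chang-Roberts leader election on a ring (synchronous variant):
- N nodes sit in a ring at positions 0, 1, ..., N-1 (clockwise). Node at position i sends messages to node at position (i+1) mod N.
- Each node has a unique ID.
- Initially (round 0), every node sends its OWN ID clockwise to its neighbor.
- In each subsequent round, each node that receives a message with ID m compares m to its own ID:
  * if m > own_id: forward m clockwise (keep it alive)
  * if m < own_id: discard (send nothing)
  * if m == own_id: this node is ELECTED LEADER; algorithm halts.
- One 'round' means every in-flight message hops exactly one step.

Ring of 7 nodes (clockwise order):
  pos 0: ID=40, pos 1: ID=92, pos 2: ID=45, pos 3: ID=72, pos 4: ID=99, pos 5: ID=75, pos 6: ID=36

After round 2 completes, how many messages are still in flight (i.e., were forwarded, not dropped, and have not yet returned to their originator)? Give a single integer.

Round 1: pos1(id92) recv 40: drop; pos2(id45) recv 92: fwd; pos3(id72) recv 45: drop; pos4(id99) recv 72: drop; pos5(id75) recv 99: fwd; pos6(id36) recv 75: fwd; pos0(id40) recv 36: drop
Round 2: pos3(id72) recv 92: fwd; pos6(id36) recv 99: fwd; pos0(id40) recv 75: fwd
After round 2: 3 messages still in flight

Answer: 3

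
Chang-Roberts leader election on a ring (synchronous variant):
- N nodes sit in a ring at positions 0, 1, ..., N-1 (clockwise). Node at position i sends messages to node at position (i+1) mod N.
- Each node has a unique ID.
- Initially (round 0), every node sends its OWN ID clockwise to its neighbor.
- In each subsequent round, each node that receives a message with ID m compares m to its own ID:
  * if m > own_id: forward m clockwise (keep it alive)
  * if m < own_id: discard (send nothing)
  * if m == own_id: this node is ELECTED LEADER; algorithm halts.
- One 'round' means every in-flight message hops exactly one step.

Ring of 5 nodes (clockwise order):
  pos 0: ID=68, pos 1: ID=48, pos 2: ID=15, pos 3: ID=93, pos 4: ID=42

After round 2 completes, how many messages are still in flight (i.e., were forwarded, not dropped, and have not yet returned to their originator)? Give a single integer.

Round 1: pos1(id48) recv 68: fwd; pos2(id15) recv 48: fwd; pos3(id93) recv 15: drop; pos4(id42) recv 93: fwd; pos0(id68) recv 42: drop
Round 2: pos2(id15) recv 68: fwd; pos3(id93) recv 48: drop; pos0(id68) recv 93: fwd
After round 2: 2 messages still in flight

Answer: 2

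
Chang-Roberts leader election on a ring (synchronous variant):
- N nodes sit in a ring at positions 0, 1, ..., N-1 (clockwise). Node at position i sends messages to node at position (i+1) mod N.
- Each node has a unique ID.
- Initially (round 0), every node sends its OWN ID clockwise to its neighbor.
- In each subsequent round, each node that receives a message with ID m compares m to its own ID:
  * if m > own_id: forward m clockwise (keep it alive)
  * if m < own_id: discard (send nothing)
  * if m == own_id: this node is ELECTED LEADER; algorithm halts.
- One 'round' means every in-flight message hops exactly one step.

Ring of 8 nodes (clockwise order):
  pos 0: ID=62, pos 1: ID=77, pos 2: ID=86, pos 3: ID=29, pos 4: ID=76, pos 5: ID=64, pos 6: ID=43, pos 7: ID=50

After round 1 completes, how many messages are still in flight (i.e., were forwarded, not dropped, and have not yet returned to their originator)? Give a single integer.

Round 1: pos1(id77) recv 62: drop; pos2(id86) recv 77: drop; pos3(id29) recv 86: fwd; pos4(id76) recv 29: drop; pos5(id64) recv 76: fwd; pos6(id43) recv 64: fwd; pos7(id50) recv 43: drop; pos0(id62) recv 50: drop
After round 1: 3 messages still in flight

Answer: 3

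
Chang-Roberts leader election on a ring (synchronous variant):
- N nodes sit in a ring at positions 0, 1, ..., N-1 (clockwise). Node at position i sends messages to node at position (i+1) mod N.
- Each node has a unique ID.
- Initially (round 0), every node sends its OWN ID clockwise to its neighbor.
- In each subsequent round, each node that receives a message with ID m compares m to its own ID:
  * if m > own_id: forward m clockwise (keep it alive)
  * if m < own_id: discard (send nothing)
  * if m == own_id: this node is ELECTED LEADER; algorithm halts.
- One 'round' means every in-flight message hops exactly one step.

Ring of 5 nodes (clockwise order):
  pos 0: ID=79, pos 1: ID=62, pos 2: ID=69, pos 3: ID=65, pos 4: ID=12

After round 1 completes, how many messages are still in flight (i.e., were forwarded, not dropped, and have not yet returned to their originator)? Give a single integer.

Answer: 3

Derivation:
Round 1: pos1(id62) recv 79: fwd; pos2(id69) recv 62: drop; pos3(id65) recv 69: fwd; pos4(id12) recv 65: fwd; pos0(id79) recv 12: drop
After round 1: 3 messages still in flight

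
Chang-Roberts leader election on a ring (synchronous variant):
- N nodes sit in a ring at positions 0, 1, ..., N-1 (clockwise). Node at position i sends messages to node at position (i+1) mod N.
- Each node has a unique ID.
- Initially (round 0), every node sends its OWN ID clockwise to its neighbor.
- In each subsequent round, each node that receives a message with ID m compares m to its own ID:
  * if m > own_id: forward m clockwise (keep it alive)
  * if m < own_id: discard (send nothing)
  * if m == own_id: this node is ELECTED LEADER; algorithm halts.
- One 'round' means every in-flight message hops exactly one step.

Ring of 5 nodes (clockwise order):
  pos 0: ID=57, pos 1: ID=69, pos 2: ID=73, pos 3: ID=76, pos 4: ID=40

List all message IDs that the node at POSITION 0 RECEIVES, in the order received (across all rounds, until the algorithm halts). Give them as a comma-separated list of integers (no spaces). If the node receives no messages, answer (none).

Answer: 40,76

Derivation:
Round 1: pos1(id69) recv 57: drop; pos2(id73) recv 69: drop; pos3(id76) recv 73: drop; pos4(id40) recv 76: fwd; pos0(id57) recv 40: drop
Round 2: pos0(id57) recv 76: fwd
Round 3: pos1(id69) recv 76: fwd
Round 4: pos2(id73) recv 76: fwd
Round 5: pos3(id76) recv 76: ELECTED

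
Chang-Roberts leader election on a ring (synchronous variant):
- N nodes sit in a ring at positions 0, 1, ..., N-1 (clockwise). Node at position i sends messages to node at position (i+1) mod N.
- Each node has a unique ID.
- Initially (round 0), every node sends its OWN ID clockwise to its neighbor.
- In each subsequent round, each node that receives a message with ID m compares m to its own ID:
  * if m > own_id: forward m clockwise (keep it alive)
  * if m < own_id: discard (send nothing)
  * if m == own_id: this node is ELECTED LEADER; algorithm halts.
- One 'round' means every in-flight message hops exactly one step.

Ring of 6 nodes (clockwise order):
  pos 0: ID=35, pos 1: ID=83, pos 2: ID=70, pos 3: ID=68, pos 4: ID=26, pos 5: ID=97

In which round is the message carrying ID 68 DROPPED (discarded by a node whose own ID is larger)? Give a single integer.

Round 1: pos1(id83) recv 35: drop; pos2(id70) recv 83: fwd; pos3(id68) recv 70: fwd; pos4(id26) recv 68: fwd; pos5(id97) recv 26: drop; pos0(id35) recv 97: fwd
Round 2: pos3(id68) recv 83: fwd; pos4(id26) recv 70: fwd; pos5(id97) recv 68: drop; pos1(id83) recv 97: fwd
Round 3: pos4(id26) recv 83: fwd; pos5(id97) recv 70: drop; pos2(id70) recv 97: fwd
Round 4: pos5(id97) recv 83: drop; pos3(id68) recv 97: fwd
Round 5: pos4(id26) recv 97: fwd
Round 6: pos5(id97) recv 97: ELECTED
Message ID 68 originates at pos 3; dropped at pos 5 in round 2

Answer: 2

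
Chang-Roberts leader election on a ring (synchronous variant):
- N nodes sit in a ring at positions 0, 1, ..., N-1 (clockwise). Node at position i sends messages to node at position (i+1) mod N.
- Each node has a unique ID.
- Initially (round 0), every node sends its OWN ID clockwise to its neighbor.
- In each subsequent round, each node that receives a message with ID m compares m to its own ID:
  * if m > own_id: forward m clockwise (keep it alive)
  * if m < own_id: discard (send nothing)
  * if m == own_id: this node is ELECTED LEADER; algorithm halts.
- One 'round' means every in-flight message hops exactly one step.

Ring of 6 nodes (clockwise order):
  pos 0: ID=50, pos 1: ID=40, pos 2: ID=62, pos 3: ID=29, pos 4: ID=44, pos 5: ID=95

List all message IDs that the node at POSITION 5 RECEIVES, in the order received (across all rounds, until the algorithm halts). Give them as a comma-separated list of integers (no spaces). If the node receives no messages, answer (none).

Round 1: pos1(id40) recv 50: fwd; pos2(id62) recv 40: drop; pos3(id29) recv 62: fwd; pos4(id44) recv 29: drop; pos5(id95) recv 44: drop; pos0(id50) recv 95: fwd
Round 2: pos2(id62) recv 50: drop; pos4(id44) recv 62: fwd; pos1(id40) recv 95: fwd
Round 3: pos5(id95) recv 62: drop; pos2(id62) recv 95: fwd
Round 4: pos3(id29) recv 95: fwd
Round 5: pos4(id44) recv 95: fwd
Round 6: pos5(id95) recv 95: ELECTED

Answer: 44,62,95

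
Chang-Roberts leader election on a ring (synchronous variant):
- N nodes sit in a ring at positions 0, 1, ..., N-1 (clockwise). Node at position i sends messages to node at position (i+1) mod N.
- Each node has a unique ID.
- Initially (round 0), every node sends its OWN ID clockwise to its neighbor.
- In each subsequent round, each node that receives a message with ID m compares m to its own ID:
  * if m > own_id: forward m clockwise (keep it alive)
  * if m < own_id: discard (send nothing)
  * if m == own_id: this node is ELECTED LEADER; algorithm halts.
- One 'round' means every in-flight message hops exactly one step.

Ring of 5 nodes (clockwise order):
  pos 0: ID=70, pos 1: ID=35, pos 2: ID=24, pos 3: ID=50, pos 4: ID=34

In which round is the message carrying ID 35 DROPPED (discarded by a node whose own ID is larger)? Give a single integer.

Answer: 2

Derivation:
Round 1: pos1(id35) recv 70: fwd; pos2(id24) recv 35: fwd; pos3(id50) recv 24: drop; pos4(id34) recv 50: fwd; pos0(id70) recv 34: drop
Round 2: pos2(id24) recv 70: fwd; pos3(id50) recv 35: drop; pos0(id70) recv 50: drop
Round 3: pos3(id50) recv 70: fwd
Round 4: pos4(id34) recv 70: fwd
Round 5: pos0(id70) recv 70: ELECTED
Message ID 35 originates at pos 1; dropped at pos 3 in round 2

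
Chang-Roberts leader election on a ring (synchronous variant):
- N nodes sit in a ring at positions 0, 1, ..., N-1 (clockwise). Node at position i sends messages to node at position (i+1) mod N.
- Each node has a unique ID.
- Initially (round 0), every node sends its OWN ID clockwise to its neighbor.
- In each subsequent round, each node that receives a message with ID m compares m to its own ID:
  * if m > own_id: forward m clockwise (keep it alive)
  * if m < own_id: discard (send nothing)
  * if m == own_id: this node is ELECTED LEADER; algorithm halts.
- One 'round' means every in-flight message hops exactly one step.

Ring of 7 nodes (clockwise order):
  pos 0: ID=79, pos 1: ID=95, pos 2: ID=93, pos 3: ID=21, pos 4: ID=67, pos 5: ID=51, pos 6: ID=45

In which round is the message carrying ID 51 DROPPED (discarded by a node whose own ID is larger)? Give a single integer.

Answer: 2

Derivation:
Round 1: pos1(id95) recv 79: drop; pos2(id93) recv 95: fwd; pos3(id21) recv 93: fwd; pos4(id67) recv 21: drop; pos5(id51) recv 67: fwd; pos6(id45) recv 51: fwd; pos0(id79) recv 45: drop
Round 2: pos3(id21) recv 95: fwd; pos4(id67) recv 93: fwd; pos6(id45) recv 67: fwd; pos0(id79) recv 51: drop
Round 3: pos4(id67) recv 95: fwd; pos5(id51) recv 93: fwd; pos0(id79) recv 67: drop
Round 4: pos5(id51) recv 95: fwd; pos6(id45) recv 93: fwd
Round 5: pos6(id45) recv 95: fwd; pos0(id79) recv 93: fwd
Round 6: pos0(id79) recv 95: fwd; pos1(id95) recv 93: drop
Round 7: pos1(id95) recv 95: ELECTED
Message ID 51 originates at pos 5; dropped at pos 0 in round 2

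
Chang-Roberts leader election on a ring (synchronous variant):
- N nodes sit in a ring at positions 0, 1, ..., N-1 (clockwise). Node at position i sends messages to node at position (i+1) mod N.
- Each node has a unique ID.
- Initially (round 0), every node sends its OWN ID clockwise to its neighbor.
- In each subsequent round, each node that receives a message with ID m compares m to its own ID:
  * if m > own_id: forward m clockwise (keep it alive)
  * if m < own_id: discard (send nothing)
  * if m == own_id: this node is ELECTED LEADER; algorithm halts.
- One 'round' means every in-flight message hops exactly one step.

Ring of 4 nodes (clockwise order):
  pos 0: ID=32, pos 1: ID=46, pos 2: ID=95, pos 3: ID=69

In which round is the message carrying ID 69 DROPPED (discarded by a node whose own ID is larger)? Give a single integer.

Answer: 3

Derivation:
Round 1: pos1(id46) recv 32: drop; pos2(id95) recv 46: drop; pos3(id69) recv 95: fwd; pos0(id32) recv 69: fwd
Round 2: pos0(id32) recv 95: fwd; pos1(id46) recv 69: fwd
Round 3: pos1(id46) recv 95: fwd; pos2(id95) recv 69: drop
Round 4: pos2(id95) recv 95: ELECTED
Message ID 69 originates at pos 3; dropped at pos 2 in round 3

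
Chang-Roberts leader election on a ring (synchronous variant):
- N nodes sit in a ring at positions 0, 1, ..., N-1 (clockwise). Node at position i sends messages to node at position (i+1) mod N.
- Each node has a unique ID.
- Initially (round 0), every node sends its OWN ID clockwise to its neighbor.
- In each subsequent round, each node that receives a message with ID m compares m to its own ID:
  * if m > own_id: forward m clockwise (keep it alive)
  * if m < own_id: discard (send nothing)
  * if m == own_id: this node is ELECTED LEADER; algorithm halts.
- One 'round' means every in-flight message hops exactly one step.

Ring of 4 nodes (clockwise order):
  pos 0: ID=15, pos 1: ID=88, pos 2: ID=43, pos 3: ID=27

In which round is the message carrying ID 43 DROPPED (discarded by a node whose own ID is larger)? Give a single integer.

Answer: 3

Derivation:
Round 1: pos1(id88) recv 15: drop; pos2(id43) recv 88: fwd; pos3(id27) recv 43: fwd; pos0(id15) recv 27: fwd
Round 2: pos3(id27) recv 88: fwd; pos0(id15) recv 43: fwd; pos1(id88) recv 27: drop
Round 3: pos0(id15) recv 88: fwd; pos1(id88) recv 43: drop
Round 4: pos1(id88) recv 88: ELECTED
Message ID 43 originates at pos 2; dropped at pos 1 in round 3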